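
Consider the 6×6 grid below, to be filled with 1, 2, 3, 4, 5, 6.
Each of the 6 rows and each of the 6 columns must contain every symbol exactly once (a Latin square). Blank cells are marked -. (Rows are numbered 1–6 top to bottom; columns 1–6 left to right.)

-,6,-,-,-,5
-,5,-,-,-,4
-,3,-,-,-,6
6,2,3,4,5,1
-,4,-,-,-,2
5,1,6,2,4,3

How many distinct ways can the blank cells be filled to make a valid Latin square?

14

Row 1, column 1: eliminating its row and column leaves {1, 2, 3, 4}.
Row 1, column 3: eliminating its row and column leaves {1, 2, 4}.
Row 1, column 4: eliminating its row and column leaves {1, 3}.
Row 1, column 5: eliminating its row and column leaves {1, 2, 3}.
Row 2, column 1: eliminating its row and column leaves {1, 2, 3}.
Row 2, column 3: eliminating its row and column leaves {1, 2}.
Row 2, column 4: eliminating its row and column leaves {1, 3, 6}.
Row 2, column 5: eliminating its row and column leaves {1, 2, 3, 6}.
Row 3, column 1: eliminating its row and column leaves {1, 2, 4}.
Row 3, column 3: eliminating its row and column leaves {1, 2, 4, 5}.
Row 3, column 4: eliminating its row and column leaves {1, 5}.
Row 3, column 5: eliminating its row and column leaves {1, 2}.
Row 5, column 1: eliminating its row and column leaves {1, 3}.
Row 5, column 3: eliminating its row and column leaves {1, 5}.
Row 5, column 4: eliminating its row and column leaves {1, 3, 5, 6}.
Row 5, column 5: eliminating its row and column leaves {1, 3, 6}.
Enumerating the assignments across these blanks that avoid any row or column repeat gives 14 completions.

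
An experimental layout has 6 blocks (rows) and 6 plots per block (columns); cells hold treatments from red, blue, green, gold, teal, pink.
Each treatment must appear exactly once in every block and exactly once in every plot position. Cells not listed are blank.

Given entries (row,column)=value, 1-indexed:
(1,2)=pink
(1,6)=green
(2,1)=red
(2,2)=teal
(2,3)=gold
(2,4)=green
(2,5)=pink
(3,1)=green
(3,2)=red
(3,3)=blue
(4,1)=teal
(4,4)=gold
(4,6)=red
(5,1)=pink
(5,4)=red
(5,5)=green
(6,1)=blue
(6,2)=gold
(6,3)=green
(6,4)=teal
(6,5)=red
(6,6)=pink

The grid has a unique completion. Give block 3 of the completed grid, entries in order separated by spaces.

green red blue pink gold teal

Block 3, plot 4: block 3 has {red, blue, green} and plot 4 has {red, green, gold, teal}, leaving only pink.
Block 1, plot 1: block 1 has {green, pink} and plot 1 has {red, blue, green, teal, pink}, leaving only gold.
Block 1, plot 4: block 1 has {green, gold, pink} and plot 4 has {red, green, gold, teal, pink}, leaving only blue.
Block 1, plot 5: block 1 has {blue, green, gold, pink} and plot 5 has {red, green, pink}, leaving only teal.
Block 3, plot 5: block 3 has {red, blue, green, pink} and plot 5 has {red, green, teal, pink}, leaving only gold.
Block 3, plot 6: block 3 has {red, blue, green, gold, pink} and plot 6 has {red, green, pink}, leaving only teal.
So block 3 reads: green red blue pink gold teal.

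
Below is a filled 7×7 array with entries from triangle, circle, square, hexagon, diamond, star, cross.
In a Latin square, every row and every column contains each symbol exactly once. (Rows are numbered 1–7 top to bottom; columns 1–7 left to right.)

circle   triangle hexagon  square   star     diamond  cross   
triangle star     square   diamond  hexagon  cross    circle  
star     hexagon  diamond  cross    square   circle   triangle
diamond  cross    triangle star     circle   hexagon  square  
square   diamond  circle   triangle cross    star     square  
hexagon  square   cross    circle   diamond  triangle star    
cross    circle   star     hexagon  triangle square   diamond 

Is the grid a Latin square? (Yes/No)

No

Column 7 contains square twice (at rows 4 and 5), so it is not a permutation.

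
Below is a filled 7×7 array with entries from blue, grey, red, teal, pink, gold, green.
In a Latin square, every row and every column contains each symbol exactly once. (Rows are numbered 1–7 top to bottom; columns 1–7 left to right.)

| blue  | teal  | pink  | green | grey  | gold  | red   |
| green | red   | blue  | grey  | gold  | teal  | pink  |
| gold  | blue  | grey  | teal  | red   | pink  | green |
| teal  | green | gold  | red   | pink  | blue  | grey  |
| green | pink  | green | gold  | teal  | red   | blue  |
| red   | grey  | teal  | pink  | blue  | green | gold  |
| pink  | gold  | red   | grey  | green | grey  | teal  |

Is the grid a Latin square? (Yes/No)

No

Row 5 contains green twice (at columns 1 and 3); row 7 is also not a permutation.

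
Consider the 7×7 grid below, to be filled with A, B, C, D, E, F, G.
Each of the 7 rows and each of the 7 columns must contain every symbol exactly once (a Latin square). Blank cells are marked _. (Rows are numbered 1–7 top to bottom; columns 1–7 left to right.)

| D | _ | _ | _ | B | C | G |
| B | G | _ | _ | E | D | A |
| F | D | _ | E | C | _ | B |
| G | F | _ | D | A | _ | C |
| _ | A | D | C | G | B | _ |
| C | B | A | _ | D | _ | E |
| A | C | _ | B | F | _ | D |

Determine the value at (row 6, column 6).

F

Row 1, column 2: row 1 has {B, C, D, G} and column 2 has {A, B, C, D, F, G}, leaving only E.
Row 1, column 3: row 1 has {B, C, D, E, G} and column 3 has {A, D}, leaving only F.
Row 1, column 4: row 1 has {B, C, D, E, F, G} and column 4 has {B, C, D, E}, leaving only A.
Row 2, column 3: row 2 has {A, B, D, E, G} and column 3 has {A, D, F}, leaving only C.
Row 2, column 4: row 2 has {A, B, C, D, E, G} and column 4 has {A, B, C, D, E}, leaving only F.
Row 3, column 3: row 3 has {B, C, D, E, F} and column 3 has {A, C, D, F}, leaving only G.
Row 3, column 6: row 3 has {B, C, D, E, F, G} and column 6 has {B, C, D}, leaving only A.
Row 4, column 6: row 4 has {A, C, D, F, G} and column 6 has {A, B, C, D}, leaving only E.
Row 4, column 3: row 4 has {A, C, D, E, F, G} and column 3 has {A, C, D, F, G}, leaving only B.
Row 5, column 1: row 5 has {A, B, C, D, G} and column 1 has {A, B, C, D, F, G}, leaving only E.
Row 5, column 7: row 5 has {A, B, C, D, E, G} and column 7 has {A, B, C, D, E, G}, leaving only F.
Row 6, column 4: row 6 has {A, B, C, D, E} and column 4 has {A, B, C, D, E, F}, leaving only G.
Row 6 already has {A, B, C, D, E, G} and column 6 already has {A, B, C, D, E}, so row 6, column 6 must be F.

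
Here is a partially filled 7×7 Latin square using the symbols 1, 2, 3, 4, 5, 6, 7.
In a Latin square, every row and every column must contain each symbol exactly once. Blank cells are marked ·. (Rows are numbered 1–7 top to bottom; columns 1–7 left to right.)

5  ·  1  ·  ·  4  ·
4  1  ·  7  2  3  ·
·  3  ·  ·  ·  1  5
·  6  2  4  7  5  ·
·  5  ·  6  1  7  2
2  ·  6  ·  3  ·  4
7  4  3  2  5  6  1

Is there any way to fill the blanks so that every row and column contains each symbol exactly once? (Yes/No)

Row 3, column 4: row 3 together with column 4 already contain {1, 2, 3, 4, 5, 6, 7} — every symbol — so nothing can go there. The grid has no valid completion.

No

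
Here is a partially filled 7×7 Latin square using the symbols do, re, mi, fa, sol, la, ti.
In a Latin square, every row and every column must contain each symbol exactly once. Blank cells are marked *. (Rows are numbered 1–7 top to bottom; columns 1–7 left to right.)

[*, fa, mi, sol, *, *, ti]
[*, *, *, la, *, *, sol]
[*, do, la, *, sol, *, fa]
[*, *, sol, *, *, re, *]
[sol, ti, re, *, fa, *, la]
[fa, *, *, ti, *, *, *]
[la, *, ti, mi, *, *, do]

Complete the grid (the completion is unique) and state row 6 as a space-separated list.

Row 6, column 3: row 6 has {fa, ti} and column 3 has {re, mi, sol, la, ti}, leaving only do.
Row 2, column 3: row 2 has {sol, la} and column 3 has {do, re, mi, sol, la, ti}, leaving only fa.
Row 3, column 4: row 3 has {do, fa, sol, la} and column 4 has {mi, sol, la, ti}, leaving only re.
Row 4, column 7: row 4 has {re, sol} and column 7 has {do, fa, sol, la, ti}, leaving only mi.
Row 6, column 7: row 6 has {do, fa, ti} and column 7 has {do, mi, fa, sol, la, ti}, leaving only re.
Row 4, column 2: row 4 has {re, mi, sol} and column 2 has {do, fa, ti}, leaving only la.
Row 5, column 4: row 5 has {re, fa, sol, la, ti} and column 4 has {re, mi, sol, la, ti}, leaving only do.
Row 4, column 4: row 4 has {re, mi, sol, la} and column 4 has {do, re, mi, sol, la, ti}, leaving only fa.
Row 5, column 6: row 5 has {do, re, fa, sol, la, ti} and column 6 has {re}, leaving only mi.
Row 3, column 6: row 3 has {do, re, fa, sol, la} and column 6 has {re, mi}, leaving only ti.
Row 2, column 6: row 2 has {fa, sol, la} and column 6 has {re, mi, ti}, leaving only do.
Row 1, column 6: row 1 has {mi, fa, sol, ti} and column 6 has {do, re, mi, ti}, leaving only la.
Row 6, column 6: row 6 has {do, re, fa, ti} and column 6 has {do, re, mi, la, ti}, leaving only sol.
Row 6, column 2: row 6 has {do, re, fa, sol, ti} and column 2 has {do, fa, la, ti}, leaving only mi.
Row 6, column 5: row 6 has {do, re, mi, fa, sol, ti} and column 5 has {fa, sol}, leaving only la.
So row 6 reads: fa mi do ti la sol re.

fa mi do ti la sol re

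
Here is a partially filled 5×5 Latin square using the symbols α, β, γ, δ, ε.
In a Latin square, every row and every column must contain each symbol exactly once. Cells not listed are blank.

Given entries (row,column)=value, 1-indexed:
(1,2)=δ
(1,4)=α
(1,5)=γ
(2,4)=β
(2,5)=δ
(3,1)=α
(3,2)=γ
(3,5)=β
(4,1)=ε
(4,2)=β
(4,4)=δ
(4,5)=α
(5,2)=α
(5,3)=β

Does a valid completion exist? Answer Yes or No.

No row or column among the givens repeats a symbol, and propagating forced cells runs into no contradiction.
One valid completion exists (for instance, β δ ε α γ / γ ε α β δ / α γ δ ε β / ε β γ δ α / δ α β γ ε).

Yes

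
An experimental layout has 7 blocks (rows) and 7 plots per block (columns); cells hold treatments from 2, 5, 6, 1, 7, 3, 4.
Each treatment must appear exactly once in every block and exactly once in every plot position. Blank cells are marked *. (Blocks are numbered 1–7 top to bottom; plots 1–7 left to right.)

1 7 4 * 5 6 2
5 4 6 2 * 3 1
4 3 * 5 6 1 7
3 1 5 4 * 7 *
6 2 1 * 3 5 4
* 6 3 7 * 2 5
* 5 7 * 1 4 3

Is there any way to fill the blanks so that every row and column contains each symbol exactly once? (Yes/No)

No

Block 5, plot 4: block 5 together with plot 4 already contain {2, 5, 6, 1, 7, 3, 4} — every symbol — so nothing can go there. The grid has no valid completion.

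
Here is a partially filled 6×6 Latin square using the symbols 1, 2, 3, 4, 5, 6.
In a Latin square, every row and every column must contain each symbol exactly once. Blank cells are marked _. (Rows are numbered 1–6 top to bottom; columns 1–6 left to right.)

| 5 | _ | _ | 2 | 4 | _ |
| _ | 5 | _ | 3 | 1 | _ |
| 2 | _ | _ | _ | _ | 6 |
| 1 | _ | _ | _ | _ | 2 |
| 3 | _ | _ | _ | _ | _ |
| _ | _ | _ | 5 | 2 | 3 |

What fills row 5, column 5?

Row 1, column 6: row 1 has {2, 4, 5} and column 6 has {2, 3, 6}, leaving only 1.
Row 2, column 6: row 2 has {1, 3, 5} and column 6 has {1, 2, 3, 6}, leaving only 4.
Row 2, column 1: row 2 has {1, 3, 4, 5} and column 1 has {1, 2, 3, 5}, leaving only 6.
Row 2, column 3: row 2 has {1, 3, 4, 5, 6} and column 3 has {}, leaving only 2.
Row 5, column 6: row 5 has {3} and column 6 has {1, 2, 3, 4, 6}, leaving only 5.
Row 5 already has {3, 5} and column 5 already has {1, 2, 4}, so row 5, column 5 must be 6.

6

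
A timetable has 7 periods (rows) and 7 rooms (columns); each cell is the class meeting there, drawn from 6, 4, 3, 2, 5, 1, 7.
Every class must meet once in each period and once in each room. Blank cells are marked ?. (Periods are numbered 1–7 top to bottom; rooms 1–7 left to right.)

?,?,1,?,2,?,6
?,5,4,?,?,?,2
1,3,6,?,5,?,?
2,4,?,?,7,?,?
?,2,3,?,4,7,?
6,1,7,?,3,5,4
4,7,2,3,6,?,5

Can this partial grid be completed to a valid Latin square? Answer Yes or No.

No

Period 1, room 2: period 1 together with room 2 already contain {6, 4, 3, 2, 5, 1, 7} — every symbol — so nothing can go there. The grid has no valid completion.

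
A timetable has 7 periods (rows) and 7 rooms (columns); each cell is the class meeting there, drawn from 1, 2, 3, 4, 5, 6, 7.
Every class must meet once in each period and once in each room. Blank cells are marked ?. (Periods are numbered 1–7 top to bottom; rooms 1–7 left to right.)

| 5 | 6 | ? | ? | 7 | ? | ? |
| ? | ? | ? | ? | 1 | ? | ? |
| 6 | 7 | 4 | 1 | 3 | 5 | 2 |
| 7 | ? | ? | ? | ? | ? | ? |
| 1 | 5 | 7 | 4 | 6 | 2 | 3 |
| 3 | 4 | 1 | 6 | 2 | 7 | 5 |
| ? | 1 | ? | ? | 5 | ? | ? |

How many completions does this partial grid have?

13

Period 1, room 3: eliminating its period and room leaves {2, 3}.
Period 1, room 4: eliminating its period and room leaves {2, 3}.
Period 1, room 6: eliminating its period and room leaves {1, 3, 4}.
Period 1, room 7: eliminating its period and room leaves {1, 4}.
Period 2, room 1: eliminating its period and room leaves {2, 4}.
Period 2, room 2: eliminating its period and room leaves {2, 3}.
Period 2, room 3: eliminating its period and room leaves {2, 3, 5, 6}.
Period 2, room 4: eliminating its period and room leaves {2, 3, 5, 7}.
Period 2, room 6: eliminating its period and room leaves {3, 4, 6}.
Period 2, room 7: eliminating its period and room leaves {4, 6, 7}.
Period 4, room 2: eliminating its period and room leaves {2, 3}.
Period 4, room 3: eliminating its period and room leaves {2, 3, 5, 6}.
Period 4, room 4: eliminating its period and room leaves {2, 3, 5}.
Period 4, room 5: eliminating its period and room leaves {4}.
Period 4, room 6: eliminating its period and room leaves {1, 3, 4, 6}.
Period 4, room 7: eliminating its period and room leaves {1, 4, 6}.
Period 7, room 1: eliminating its period and room leaves {2, 4}.
Period 7, room 3: eliminating its period and room leaves {2, 3, 6}.
Period 7, room 4: eliminating its period and room leaves {2, 3, 7}.
Period 7, room 6: eliminating its period and room leaves {3, 4, 6}.
Period 7, room 7: eliminating its period and room leaves {4, 6, 7}.
Enumerating the assignments across these blanks that avoid any period or room repeat gives 13 completions.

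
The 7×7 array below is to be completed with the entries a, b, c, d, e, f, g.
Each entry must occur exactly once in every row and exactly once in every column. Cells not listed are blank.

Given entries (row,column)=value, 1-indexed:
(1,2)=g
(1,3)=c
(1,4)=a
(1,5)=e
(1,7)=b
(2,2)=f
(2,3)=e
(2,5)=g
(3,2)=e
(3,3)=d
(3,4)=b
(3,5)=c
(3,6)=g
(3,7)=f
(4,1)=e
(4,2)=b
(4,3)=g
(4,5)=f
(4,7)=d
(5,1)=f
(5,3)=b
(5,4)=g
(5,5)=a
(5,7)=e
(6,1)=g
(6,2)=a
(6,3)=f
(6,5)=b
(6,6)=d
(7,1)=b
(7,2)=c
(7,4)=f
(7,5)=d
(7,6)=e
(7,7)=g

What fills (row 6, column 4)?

Row 1, column 1: row 1 has {a, b, c, e, g} and column 1 has {b, e, f, g}, leaving only d.
Row 1, column 6: row 1 has {a, b, c, d, e, g} and column 6 has {d, e, g}, leaving only f.
Row 3, column 1: row 3 has {b, c, d, e, f, g} and column 1 has {b, d, e, f, g}, leaving only a.
Row 2, column 1: row 2 has {e, f, g} and column 1 has {a, b, d, e, f, g}, leaving only c.
Row 2, column 4: row 2 has {c, e, f, g} and column 4 has {a, b, f, g}, leaving only d.
Row 2, column 7: row 2 has {c, d, e, f, g} and column 7 has {b, d, e, f, g}, leaving only a.
Row 2, column 6: row 2 has {a, c, d, e, f, g} and column 6 has {d, e, f, g}, leaving only b.
Row 4, column 4: row 4 has {b, d, e, f, g} and column 4 has {a, b, d, f, g}, leaving only c.
Row 6 already has {a, b, d, f, g} and column 4 already has {a, b, c, d, f, g}, so row 6, column 4 must be e.

e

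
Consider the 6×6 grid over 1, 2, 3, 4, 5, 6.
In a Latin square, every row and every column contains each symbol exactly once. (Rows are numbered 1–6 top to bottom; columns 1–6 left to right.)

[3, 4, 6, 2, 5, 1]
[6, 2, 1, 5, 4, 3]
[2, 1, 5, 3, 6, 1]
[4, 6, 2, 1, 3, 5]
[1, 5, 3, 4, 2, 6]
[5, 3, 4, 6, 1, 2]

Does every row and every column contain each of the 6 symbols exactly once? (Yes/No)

Row 3 contains 1 twice (at columns 2 and 6), so it is not a permutation.

No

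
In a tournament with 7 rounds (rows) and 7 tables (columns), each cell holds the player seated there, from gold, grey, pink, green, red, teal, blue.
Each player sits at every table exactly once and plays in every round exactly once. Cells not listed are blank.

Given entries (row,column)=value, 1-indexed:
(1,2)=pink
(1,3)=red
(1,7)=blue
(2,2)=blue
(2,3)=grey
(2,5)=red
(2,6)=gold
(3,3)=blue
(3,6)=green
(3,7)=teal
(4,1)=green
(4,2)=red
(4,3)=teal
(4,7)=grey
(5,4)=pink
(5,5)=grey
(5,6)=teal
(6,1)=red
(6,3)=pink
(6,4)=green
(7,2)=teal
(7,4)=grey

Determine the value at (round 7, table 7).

Round 1, table 6: round 1 has {pink, red, blue} and table 6 has {gold, green, teal}, leaving only grey.
Round 2, table 4: round 2 has {gold, grey, red, blue} and table 4 has {grey, pink, green}, leaving only teal.
Round 1, table 4: round 1 has {grey, pink, red, blue} and table 4 has {grey, pink, green, teal}, leaving only gold.
Round 1, table 1: round 1 has {gold, grey, pink, red, blue} and table 1 has {green, red}, leaving only teal.
Round 1, table 5: round 1 has {gold, grey, pink, red, teal, blue} and table 5 has {grey, red}, leaving only green.
Round 2, table 1: round 2 has {gold, grey, red, teal, blue} and table 1 has {green, red, teal}, leaving only pink.
Round 2, table 7: round 2 has {gold, grey, pink, red, teal, blue} and table 7 has {grey, teal, blue}, leaving only green.
Round 3, table 4: round 3 has {green, teal, blue} and table 4 has {gold, grey, pink, green, teal}, leaving only red.
Round 4, table 4: round 4 has {grey, green, red, teal} and table 4 has {gold, grey, pink, green, red, teal}, leaving only blue.
Round 4, table 6: round 4 has {grey, green, red, teal, blue} and table 6 has {gold, grey, green, teal}, leaving only pink.
Round 4, table 5: round 4 has {grey, pink, green, red, teal, blue} and table 5 has {grey, green, red}, leaving only gold.
Round 3, table 5: round 3 has {green, red, teal, blue} and table 5 has {gold, grey, green, red}, leaving only pink.
Round 6, table 6: round 6 has {pink, green, red} and table 6 has {gold, grey, pink, green, teal}, leaving only blue.
Round 6, table 5: round 6 has {pink, green, red, blue} and table 5 has {gold, grey, pink, green, red}, leaving only teal.
Round 6, table 7: round 6 has {pink, green, red, teal, blue} and table 7 has {grey, green, teal, blue}, leaving only gold.
Round 5, table 7: round 5 has {grey, pink, teal} and table 7 has {gold, grey, green, teal, blue}, leaving only red.
Round 7 already has {grey, teal} and table 7 already has {gold, grey, green, red, teal, blue}, so round 7, table 7 must be pink.

pink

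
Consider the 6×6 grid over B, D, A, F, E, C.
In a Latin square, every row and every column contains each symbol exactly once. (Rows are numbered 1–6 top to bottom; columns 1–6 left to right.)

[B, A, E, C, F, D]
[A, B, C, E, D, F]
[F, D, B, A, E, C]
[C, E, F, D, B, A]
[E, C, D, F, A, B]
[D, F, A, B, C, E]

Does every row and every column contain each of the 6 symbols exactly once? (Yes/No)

Each row is a permutation of the 6 symbols, and so is each column.

Yes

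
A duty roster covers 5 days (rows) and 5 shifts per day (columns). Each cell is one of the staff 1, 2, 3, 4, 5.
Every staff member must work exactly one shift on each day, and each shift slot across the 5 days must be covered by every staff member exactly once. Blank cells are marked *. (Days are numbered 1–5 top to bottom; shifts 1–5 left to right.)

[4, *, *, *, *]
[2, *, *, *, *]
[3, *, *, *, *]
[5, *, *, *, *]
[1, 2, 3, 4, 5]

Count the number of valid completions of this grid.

Day 1, shift 2: eliminating its day and shift leaves {1, 3, 5}.
Day 1, shift 3: eliminating its day and shift leaves {1, 2, 5}.
Day 1, shift 4: eliminating its day and shift leaves {1, 2, 3, 5}.
Day 1, shift 5: eliminating its day and shift leaves {1, 2, 3}.
Day 2, shift 2: eliminating its day and shift leaves {1, 3, 4, 5}.
Day 2, shift 3: eliminating its day and shift leaves {1, 4, 5}.
Day 2, shift 4: eliminating its day and shift leaves {1, 3, 5}.
Day 2, shift 5: eliminating its day and shift leaves {1, 3, 4}.
Day 3, shift 2: eliminating its day and shift leaves {1, 4, 5}.
Day 3, shift 3: eliminating its day and shift leaves {1, 2, 4, 5}.
Day 3, shift 4: eliminating its day and shift leaves {1, 2, 5}.
Day 3, shift 5: eliminating its day and shift leaves {1, 2, 4}.
Day 4, shift 2: eliminating its day and shift leaves {1, 3, 4}.
Day 4, shift 3: eliminating its day and shift leaves {1, 2, 4}.
Day 4, shift 4: eliminating its day and shift leaves {1, 2, 3}.
Day 4, shift 5: eliminating its day and shift leaves {1, 2, 3, 4}.
Enumerating the assignments across these blanks that avoid any day or shift repeat gives 56 completions.

56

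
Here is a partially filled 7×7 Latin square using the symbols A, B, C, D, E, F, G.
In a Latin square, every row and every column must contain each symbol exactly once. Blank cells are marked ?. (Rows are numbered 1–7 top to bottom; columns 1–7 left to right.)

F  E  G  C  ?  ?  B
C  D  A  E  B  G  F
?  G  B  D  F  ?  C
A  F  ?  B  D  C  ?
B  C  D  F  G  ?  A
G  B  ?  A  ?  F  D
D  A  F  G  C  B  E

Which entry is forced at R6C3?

Row 1, column 5: row 1 has {B, C, E, F, G} and column 5 has {B, C, D, F, G}, leaving only A.
Row 1, column 6: row 1 has {A, B, C, E, F, G} and column 6 has {B, C, F, G}, leaving only D.
Row 3, column 1: row 3 has {B, C, D, F, G} and column 1 has {A, B, C, D, F, G}, leaving only E.
Row 3, column 6: row 3 has {B, C, D, E, F, G} and column 6 has {B, C, D, F, G}, leaving only A.
Row 4, column 3: row 4 has {A, B, C, D, F} and column 3 has {A, B, D, F, G}, leaving only E.
Row 6 already has {A, B, D, F, G} and column 3 already has {A, B, D, E, F, G}, so row 6, column 3 must be C.

C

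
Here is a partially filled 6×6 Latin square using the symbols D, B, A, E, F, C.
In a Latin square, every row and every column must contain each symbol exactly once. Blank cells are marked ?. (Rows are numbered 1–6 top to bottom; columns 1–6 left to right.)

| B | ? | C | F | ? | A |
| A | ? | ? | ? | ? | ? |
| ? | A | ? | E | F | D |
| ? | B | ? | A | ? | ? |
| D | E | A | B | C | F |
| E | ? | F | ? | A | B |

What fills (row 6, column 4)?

Row 1, column 2: row 1 has {B, A, F, C} and column 2 has {B, A, E}, leaving only D.
Row 1, column 5: row 1 has {D, B, A, F, C} and column 5 has {A, F, C}, leaving only E.
Row 3, column 1: row 3 has {D, A, E, F} and column 1 has {D, B, A, E}, leaving only C.
Row 3, column 3: row 3 has {D, A, E, F, C} and column 3 has {A, F, C}, leaving only B.
Row 4, column 1: row 4 has {B, A} and column 1 has {D, B, A, E, C}, leaving only F.
Row 4, column 5: row 4 has {B, A, F} and column 5 has {A, E, F, C}, leaving only D.
Row 2, column 5: row 2 has {A} and column 5 has {D, A, E, F, C}, leaving only B.
Row 4, column 3: row 4 has {D, B, A, F} and column 3 has {B, A, F, C}, leaving only E.
Row 2, column 3: row 2 has {B, A} and column 3 has {B, A, E, F, C}, leaving only D.
Row 2, column 4: row 2 has {D, B, A} and column 4 has {B, A, E, F}, leaving only C.
Row 6 already has {B, A, E, F} and column 4 already has {B, A, E, F, C}, so row 6, column 4 must be D.

D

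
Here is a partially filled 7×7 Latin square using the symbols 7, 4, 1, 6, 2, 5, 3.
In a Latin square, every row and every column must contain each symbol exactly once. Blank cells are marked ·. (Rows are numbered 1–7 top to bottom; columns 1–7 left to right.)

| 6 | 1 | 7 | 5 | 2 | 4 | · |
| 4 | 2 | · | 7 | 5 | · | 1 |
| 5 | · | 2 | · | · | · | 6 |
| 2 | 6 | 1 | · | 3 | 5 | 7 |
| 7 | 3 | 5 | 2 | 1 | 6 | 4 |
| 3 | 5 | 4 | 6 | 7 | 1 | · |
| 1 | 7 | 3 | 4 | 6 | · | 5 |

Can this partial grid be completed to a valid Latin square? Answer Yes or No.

Row 4, column 4: row 4 together with column 4 already contain {7, 4, 1, 6, 2, 5, 3} — every symbol — so nothing can go there. The grid has no valid completion.

No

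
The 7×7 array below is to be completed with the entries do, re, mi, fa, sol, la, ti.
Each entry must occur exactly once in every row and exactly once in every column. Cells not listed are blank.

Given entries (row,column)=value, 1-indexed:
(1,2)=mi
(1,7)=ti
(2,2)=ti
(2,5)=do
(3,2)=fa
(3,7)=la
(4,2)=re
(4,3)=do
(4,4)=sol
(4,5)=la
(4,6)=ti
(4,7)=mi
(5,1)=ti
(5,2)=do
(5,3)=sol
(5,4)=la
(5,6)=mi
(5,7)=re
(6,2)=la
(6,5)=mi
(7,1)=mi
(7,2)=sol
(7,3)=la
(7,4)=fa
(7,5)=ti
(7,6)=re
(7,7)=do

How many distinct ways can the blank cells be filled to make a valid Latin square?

18

Row 1, column 1: eliminating its row and column leaves {do, re, fa, sol, la}.
Row 1, column 3: eliminating its row and column leaves {re, fa}.
Row 1, column 4: eliminating its row and column leaves {do, re}.
Row 1, column 5: eliminating its row and column leaves {re, fa, sol}.
Row 1, column 6: eliminating its row and column leaves {do, fa, sol, la}.
Row 2, column 1: eliminating its row and column leaves {re, fa, sol, la}.
Row 2, column 3: eliminating its row and column leaves {re, mi, fa}.
Row 2, column 4: eliminating its row and column leaves {re, mi}.
Row 2, column 6: eliminating its row and column leaves {fa, sol, la}.
Row 2, column 7: eliminating its row and column leaves {fa, sol}.
Row 3, column 1: eliminating its row and column leaves {do, re, sol}.
Row 3, column 3: eliminating its row and column leaves {re, mi, ti}.
Row 3, column 4: eliminating its row and column leaves {do, re, mi, ti}.
Row 3, column 5: eliminating its row and column leaves {re, sol}.
Row 3, column 6: eliminating its row and column leaves {do, sol}.
Row 4, column 1: eliminating its row and column leaves {fa}.
Row 5, column 5: eliminating its row and column leaves {fa}.
Row 6, column 1: eliminating its row and column leaves {do, re, fa, sol}.
Row 6, column 3: eliminating its row and column leaves {re, fa, ti}.
Row 6, column 4: eliminating its row and column leaves {do, re, ti}.
Row 6, column 6: eliminating its row and column leaves {do, fa, sol}.
Row 6, column 7: eliminating its row and column leaves {fa, sol}.
Enumerating the assignments across these blanks that avoid any row or column repeat gives 18 completions.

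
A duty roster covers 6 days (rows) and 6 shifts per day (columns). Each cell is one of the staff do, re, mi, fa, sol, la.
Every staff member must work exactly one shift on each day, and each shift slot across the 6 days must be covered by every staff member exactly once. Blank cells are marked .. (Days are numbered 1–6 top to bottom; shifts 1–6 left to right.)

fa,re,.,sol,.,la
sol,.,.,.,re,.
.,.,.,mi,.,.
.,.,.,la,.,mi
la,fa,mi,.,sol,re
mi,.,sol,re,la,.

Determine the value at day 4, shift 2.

sol

Day 1, shift 3: day 1 has {re, fa, sol, la} and shift 3 has {mi, sol}, leaving only do.
Day 1, shift 5: day 1 has {do, re, fa, sol, la} and shift 5 has {re, sol, la}, leaving only mi.
Day 5, shift 4: day 5 has {re, mi, fa, sol, la} and shift 4 has {re, mi, sol, la}, leaving only do.
Day 2, shift 4: day 2 has {re, sol} and shift 4 has {do, re, mi, sol, la}, leaving only fa.
Day 2, shift 3: day 2 has {re, fa, sol} and shift 3 has {do, mi, sol}, leaving only la.
Day 2, shift 6: day 2 has {re, fa, sol, la} and shift 6 has {re, mi, la}, leaving only do.
Day 2, shift 2: day 2 has {do, re, fa, sol, la} and shift 2 has {re, fa}, leaving only mi.
Day 6, shift 2: day 6 has {re, mi, sol, la} and shift 2 has {re, mi, fa}, leaving only do.
Day 4 already has {mi, la} and shift 2 already has {do, re, mi, fa}, so day 4, shift 2 must be sol.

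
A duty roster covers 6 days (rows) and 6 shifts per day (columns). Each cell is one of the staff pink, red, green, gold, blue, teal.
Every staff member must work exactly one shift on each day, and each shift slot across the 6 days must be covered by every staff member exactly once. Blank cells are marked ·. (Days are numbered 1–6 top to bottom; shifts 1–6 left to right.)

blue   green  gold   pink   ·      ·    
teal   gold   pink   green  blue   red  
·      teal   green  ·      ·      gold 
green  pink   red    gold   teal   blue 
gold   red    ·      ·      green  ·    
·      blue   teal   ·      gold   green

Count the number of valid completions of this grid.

Day 1, shift 5: eliminating its day and shift leaves {red}.
Day 1, shift 6: eliminating its day and shift leaves {teal}.
Day 3, shift 1: eliminating its day and shift leaves {pink, red}.
Day 3, shift 4: eliminating its day and shift leaves {red, blue}.
Day 3, shift 5: eliminating its day and shift leaves {pink, red}.
Day 5, shift 3: eliminating its day and shift leaves {blue}.
Day 5, shift 4: eliminating its day and shift leaves {blue, teal}.
Day 5, shift 6: eliminating its day and shift leaves {pink, teal}.
Day 6, shift 1: eliminating its day and shift leaves {pink, red}.
Day 6, shift 4: eliminating its day and shift leaves {red}.
Only one assignment across all blanks avoids any day or shift repeat, giving 1 completion.

1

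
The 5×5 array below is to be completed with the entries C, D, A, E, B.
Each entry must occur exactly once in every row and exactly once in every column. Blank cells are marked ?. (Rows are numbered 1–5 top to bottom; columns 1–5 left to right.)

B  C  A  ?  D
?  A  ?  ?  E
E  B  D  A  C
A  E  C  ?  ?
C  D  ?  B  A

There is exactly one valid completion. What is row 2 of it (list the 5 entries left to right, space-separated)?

Row 2, column 1: row 2 has {A, E} and column 1 has {C, A, E, B}, leaving only D.
Row 2, column 3: row 2 has {D, A, E} and column 3 has {C, D, A}, leaving only B.
Row 2, column 4: row 2 has {D, A, E, B} and column 4 has {A, B}, leaving only C.
So row 2 reads: D A B C E.

D A B C E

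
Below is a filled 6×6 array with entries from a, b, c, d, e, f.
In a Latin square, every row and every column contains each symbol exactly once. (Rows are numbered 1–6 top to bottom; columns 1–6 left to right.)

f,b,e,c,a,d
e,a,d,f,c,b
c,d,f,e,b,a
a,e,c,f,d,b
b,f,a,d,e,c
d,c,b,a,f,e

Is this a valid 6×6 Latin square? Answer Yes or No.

Every row is a permutation, but column 4 contains f twice (at rows 2 and 4).

No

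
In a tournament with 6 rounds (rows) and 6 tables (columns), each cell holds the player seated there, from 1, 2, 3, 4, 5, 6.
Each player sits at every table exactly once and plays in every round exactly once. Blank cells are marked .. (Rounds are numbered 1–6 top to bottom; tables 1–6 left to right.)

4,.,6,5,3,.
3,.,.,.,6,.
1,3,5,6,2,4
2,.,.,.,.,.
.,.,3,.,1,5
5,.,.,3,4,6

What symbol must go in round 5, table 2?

Round 4, table 5: round 4 has {2} and table 5 has {1, 2, 3, 4, 6}, leaving only 5.
Round 5, table 1: round 5 has {1, 3, 5} and table 1 has {1, 2, 3, 4, 5}, leaving only 6.
Round 5, table 2 is narrowed to {2, 4}.
If it were 2, then round 6, table 2 would be left with no valid symbol.
So round 5, table 2 must be 4.

4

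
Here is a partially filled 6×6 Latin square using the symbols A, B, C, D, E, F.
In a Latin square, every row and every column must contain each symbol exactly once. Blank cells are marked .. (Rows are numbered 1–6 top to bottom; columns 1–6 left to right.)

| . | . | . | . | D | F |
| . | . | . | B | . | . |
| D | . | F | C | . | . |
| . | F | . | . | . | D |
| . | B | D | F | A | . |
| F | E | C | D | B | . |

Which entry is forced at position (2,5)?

F

Row 3, column 2: row 3 has {C, D, F} and column 2 has {B, E, F}, leaving only A.
Row 1, column 2: row 1 has {D, F} and column 2 has {A, B, E, F}, leaving only C.
Row 2, column 2: row 2 has {B} and column 2 has {A, B, C, E, F}, leaving only D.
Row 3, column 5: row 3 has {A, C, D, F} and column 5 has {A, B, D}, leaving only E.
Row 3, column 6: row 3 has {A, C, D, E, F} and column 6 has {D, F}, leaving only B.
Row 4, column 5: row 4 has {D, F} and column 5 has {A, B, D, E}, leaving only C.
Row 2 already has {B, D} and column 5 already has {A, B, C, D, E}, so row 2, column 5 must be F.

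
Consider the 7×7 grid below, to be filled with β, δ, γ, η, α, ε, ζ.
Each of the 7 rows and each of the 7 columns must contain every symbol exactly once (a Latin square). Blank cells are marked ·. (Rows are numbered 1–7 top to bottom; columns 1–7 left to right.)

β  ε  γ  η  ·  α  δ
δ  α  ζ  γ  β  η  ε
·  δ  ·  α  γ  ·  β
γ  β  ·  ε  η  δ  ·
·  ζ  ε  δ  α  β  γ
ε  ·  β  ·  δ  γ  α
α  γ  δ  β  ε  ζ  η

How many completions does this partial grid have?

1

Row 1, column 5: eliminating its row and column leaves {ζ}.
Row 3, column 1: eliminating its row and column leaves {η, ζ}.
Row 3, column 3: eliminating its row and column leaves {η}.
Row 3, column 6: eliminating its row and column leaves {ε}.
Row 4, column 3: eliminating its row and column leaves {α}.
Row 4, column 7: eliminating its row and column leaves {ζ}.
Row 5, column 1: eliminating its row and column leaves {η}.
Row 6, column 2: eliminating its row and column leaves {η}.
Row 6, column 4: eliminating its row and column leaves {ζ}.
Only one assignment across all blanks avoids any row or column repeat, giving 1 completion.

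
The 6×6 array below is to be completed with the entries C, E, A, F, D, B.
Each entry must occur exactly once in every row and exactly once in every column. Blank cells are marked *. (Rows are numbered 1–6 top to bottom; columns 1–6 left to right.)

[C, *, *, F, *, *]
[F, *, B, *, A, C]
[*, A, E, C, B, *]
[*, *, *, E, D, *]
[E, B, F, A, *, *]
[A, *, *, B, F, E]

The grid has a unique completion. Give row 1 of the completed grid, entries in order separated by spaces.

Row 1, column 5: row 1 has {C, F} and column 5 has {A, F, D, B}, leaving only E.
Row 1, column 2: row 1 has {C, E, F} and column 2 has {A, B}, leaving only D.
Row 1, column 3: row 1 has {C, E, F, D} and column 3 has {E, F, B}, leaving only A.
Row 1, column 6: row 1 has {C, E, A, F, D} and column 6 has {C, E}, leaving only B.
So row 1 reads: C D A F E B.

C D A F E B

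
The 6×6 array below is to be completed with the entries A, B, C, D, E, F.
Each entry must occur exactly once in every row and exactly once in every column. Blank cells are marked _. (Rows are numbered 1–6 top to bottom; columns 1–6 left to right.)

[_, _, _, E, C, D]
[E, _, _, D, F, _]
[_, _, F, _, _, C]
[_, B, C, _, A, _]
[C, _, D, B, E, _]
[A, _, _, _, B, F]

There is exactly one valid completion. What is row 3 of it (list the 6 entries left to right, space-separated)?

B E F A D C

Row 3, column 4: row 3 has {C, F} and column 4 has {B, D, E}, leaving only A.
Row 3, column 5: row 3 has {A, C, F} and column 5 has {A, B, C, E, F}, leaving only D.
Row 3, column 1: row 3 has {A, C, D, F} and column 1 has {A, C, E}, leaving only B.
Row 3, column 2: row 3 has {A, B, C, D, F} and column 2 has {B}, leaving only E.
So row 3 reads: B E F A D C.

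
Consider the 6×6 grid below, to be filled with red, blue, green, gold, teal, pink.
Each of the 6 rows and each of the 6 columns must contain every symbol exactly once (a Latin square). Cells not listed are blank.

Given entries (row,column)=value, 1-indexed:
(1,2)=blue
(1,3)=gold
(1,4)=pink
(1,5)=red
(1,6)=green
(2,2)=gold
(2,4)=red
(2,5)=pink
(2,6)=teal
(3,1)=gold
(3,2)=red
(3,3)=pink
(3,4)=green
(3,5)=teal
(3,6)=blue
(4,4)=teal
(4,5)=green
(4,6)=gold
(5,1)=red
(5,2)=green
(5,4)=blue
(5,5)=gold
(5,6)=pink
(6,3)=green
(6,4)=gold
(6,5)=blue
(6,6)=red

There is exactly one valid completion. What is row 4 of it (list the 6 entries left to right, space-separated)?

Row 4, column 2: row 4 has {green, gold, teal} and column 2 has {red, blue, green, gold}, leaving only pink.
Row 4, column 1: row 4 has {green, gold, teal, pink} and column 1 has {red, gold}, leaving only blue.
Row 4, column 3: row 4 has {blue, green, gold, teal, pink} and column 3 has {green, gold, pink}, leaving only red.
So row 4 reads: blue pink red teal green gold.

blue pink red teal green gold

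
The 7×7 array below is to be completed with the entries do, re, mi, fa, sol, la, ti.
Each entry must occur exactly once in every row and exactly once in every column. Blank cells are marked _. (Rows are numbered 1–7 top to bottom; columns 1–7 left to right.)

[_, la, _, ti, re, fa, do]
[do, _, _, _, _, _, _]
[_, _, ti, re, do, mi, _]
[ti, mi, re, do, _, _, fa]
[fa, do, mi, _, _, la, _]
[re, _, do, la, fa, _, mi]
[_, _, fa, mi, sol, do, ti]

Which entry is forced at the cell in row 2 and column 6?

re

Row 1, column 3: row 1 has {do, re, fa, la, ti} and column 3 has {do, re, mi, fa, ti}, leaving only sol.
Row 1, column 1: row 1 has {do, re, fa, sol, la, ti} and column 1 has {do, re, fa, ti}, leaving only mi.
Row 2, column 3: row 2 has {do} and column 3 has {do, re, mi, fa, sol, ti}, leaving only la.
Row 4, column 5: row 4 has {do, re, mi, fa, ti} and column 5 has {do, re, fa, sol}, leaving only la.
Row 4, column 6: row 4 has {do, re, mi, fa, la, ti} and column 6 has {do, mi, fa, la}, leaving only sol.
Row 5, column 4: row 5 has {do, mi, fa, la} and column 4 has {do, re, mi, la, ti}, leaving only sol.
Row 2, column 4: row 2 has {do, la} and column 4 has {do, re, mi, sol, la, ti}, leaving only fa.
Row 5, column 5: row 5 has {do, mi, fa, sol, la} and column 5 has {do, re, fa, sol, la}, leaving only ti.
Row 2, column 5: row 2 has {do, fa, la} and column 5 has {do, re, fa, sol, la, ti}, leaving only mi.
Row 5, column 7: row 5 has {do, mi, fa, sol, la, ti} and column 7 has {do, mi, fa, ti}, leaving only re.
Row 2, column 7: row 2 has {do, mi, fa, la} and column 7 has {do, re, mi, fa, ti}, leaving only sol.
Row 3, column 7: row 3 has {do, re, mi, ti} and column 7 has {do, re, mi, fa, sol, ti}, leaving only la.
Row 3, column 1: row 3 has {do, re, mi, la, ti} and column 1 has {do, re, mi, fa, ti}, leaving only sol.
Row 3, column 2: row 3 has {do, re, mi, sol, la, ti} and column 2 has {do, mi, la}, leaving only fa.
Row 6, column 6: row 6 has {do, re, mi, fa, la} and column 6 has {do, mi, fa, sol, la}, leaving only ti.
Row 2 already has {do, mi, fa, sol, la} and column 6 already has {do, mi, fa, sol, la, ti}, so row 2, column 6 must be re.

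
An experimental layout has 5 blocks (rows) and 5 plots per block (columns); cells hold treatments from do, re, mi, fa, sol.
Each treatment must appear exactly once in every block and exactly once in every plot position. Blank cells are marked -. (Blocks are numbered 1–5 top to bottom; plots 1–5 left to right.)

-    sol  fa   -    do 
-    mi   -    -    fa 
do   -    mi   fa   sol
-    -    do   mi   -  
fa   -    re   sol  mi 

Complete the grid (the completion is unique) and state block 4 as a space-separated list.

Block 4, plot 5: block 4 has {do, mi} and plot 5 has {do, mi, fa, sol}, leaving only re.
Block 4, plot 1: block 4 has {do, re, mi} and plot 1 has {do, fa}, leaving only sol.
Block 4, plot 2: block 4 has {do, re, mi, sol} and plot 2 has {mi, sol}, leaving only fa.
So block 4 reads: sol fa do mi re.

sol fa do mi re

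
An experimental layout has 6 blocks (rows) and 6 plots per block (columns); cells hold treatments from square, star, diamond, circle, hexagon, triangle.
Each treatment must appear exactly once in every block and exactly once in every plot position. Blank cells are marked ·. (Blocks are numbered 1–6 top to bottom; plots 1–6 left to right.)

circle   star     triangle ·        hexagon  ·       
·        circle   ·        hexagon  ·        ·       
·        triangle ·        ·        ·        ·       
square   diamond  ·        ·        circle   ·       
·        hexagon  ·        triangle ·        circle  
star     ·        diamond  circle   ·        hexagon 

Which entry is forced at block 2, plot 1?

Block 4, plot 4: block 4 has {square, diamond, circle} and plot 4 has {circle, hexagon, triangle}, leaving only star.
Block 4, plot 3: block 4 has {square, star, diamond, circle} and plot 3 has {diamond, triangle}, leaving only hexagon.
Block 4, plot 6: block 4 has {square, star, diamond, circle, hexagon} and plot 6 has {circle, hexagon}, leaving only triangle.
Block 5, plot 1: block 5 has {circle, hexagon, triangle} and plot 1 has {square, star, circle}, leaving only diamond.
Block 2 already has {circle, hexagon} and plot 1 already has {square, star, diamond, circle}, so block 2, plot 1 must be triangle.

triangle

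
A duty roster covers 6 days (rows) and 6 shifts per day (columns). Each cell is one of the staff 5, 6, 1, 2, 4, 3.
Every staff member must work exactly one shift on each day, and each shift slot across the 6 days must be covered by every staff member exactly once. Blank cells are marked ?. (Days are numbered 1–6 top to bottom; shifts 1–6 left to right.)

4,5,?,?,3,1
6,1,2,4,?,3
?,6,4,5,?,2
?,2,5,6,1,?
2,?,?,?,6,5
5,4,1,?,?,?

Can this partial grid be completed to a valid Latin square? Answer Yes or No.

Day 3, shift 5: day 3 together with shift 5 already contain {5, 6, 1, 2, 4, 3} — every symbol — so nothing can go there. The grid has no valid completion.

No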